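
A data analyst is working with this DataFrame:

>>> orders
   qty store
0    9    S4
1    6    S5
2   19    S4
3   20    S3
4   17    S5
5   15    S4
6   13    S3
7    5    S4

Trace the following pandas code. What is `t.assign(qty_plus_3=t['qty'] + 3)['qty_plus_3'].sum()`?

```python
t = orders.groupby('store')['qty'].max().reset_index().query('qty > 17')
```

45

group by store, max of qty:
store
S3    20
S4    19
S5    17
Name: qty, dtype: int64
reset_index():
  store  qty
0    S3   20
1    S4   19
2    S5   17
filter rows where qty > 17:
  store  qty
0    S3   20
1    S4   19
add column qty_plus_3 = t['qty'] + 3:
  store  qty  qty_plus_3
0    S3   20          23
1    S4   19          22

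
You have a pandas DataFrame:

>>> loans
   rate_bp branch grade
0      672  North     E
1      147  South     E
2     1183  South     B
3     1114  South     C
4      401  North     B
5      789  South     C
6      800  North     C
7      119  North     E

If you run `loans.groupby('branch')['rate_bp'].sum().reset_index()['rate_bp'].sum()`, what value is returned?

5225

group by branch, sum of rate_bp:
branch
North    1992
South    3233
Name: rate_bp, dtype: int64
reset_index():
  branch  rate_bp
0  North     1992
1  South     3233
Hence 5225.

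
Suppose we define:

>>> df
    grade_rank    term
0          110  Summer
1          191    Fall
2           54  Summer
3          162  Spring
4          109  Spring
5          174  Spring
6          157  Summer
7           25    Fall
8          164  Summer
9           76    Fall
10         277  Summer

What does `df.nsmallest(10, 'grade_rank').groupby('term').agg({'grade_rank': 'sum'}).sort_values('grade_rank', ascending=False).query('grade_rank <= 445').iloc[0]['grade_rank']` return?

445

take 10 rows with smallest grade_rank:
   grade_rank    term
7          25    Fall
2          54  Summer
9          76    Fall
4         109  Spring
0         110  Summer
6         157  Summer
3         162  Spring
8         164  Summer
5         174  Spring
1         191    Fall
group by term, sum of grade_rank:
        grade_rank
term              
Fall           292
Spring         445
Summer         485
sort by grade_rank descending:
        grade_rank
term              
Summer         485
Spring         445
Fall           292
filter rows where grade_rank <= 445:
        grade_rank
term              
Spring         445
Fall           292
So iloc[0]['grade_rank'] = 445.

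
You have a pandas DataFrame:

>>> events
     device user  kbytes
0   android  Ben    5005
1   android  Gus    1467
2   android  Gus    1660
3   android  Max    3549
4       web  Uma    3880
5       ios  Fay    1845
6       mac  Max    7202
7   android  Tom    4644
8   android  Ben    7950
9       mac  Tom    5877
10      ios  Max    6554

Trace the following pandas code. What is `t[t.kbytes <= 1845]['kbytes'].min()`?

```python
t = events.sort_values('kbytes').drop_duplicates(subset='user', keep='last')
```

sort by kbytes:
     device user  kbytes
1   android  Gus    1467
2   android  Gus    1660
5       ios  Fay    1845
3   android  Max    3549
4       web  Uma    3880
7   android  Tom    4644
0   android  Ben    5005
9       mac  Tom    5877
10      ios  Max    6554
6       mac  Max    7202
8   android  Ben    7950
drop duplicate user (keep=last):
    device user  kbytes
2  android  Gus    1660
5      ios  Fay    1845
4      web  Uma    3880
9      mac  Tom    5877
6      mac  Max    7202
8  android  Ben    7950
filter rows where kbytes <= 1845:
    device user  kbytes
2  android  Gus    1660
5      ios  Fay    1845
The min of column 'kbytes' is 1660.

1660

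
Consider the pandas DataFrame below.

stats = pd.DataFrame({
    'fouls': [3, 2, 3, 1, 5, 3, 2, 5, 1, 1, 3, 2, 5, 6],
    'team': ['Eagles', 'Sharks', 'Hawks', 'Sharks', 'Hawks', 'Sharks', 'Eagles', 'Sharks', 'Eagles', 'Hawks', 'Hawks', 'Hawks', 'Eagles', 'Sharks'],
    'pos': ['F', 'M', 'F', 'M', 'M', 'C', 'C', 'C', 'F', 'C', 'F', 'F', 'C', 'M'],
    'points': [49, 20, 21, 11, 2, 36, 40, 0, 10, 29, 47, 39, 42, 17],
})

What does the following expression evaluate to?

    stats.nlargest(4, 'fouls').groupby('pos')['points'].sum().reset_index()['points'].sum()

take 4 rows with largest fouls:
    fouls    team pos  points
13      6  Sharks   M      17
4       5   Hawks   M       2
7       5  Sharks   C       0
12      5  Eagles   C      42
group by pos, sum of points:
pos
C    42
M    19
Name: points, dtype: int64
reset_index():
  pos  points
0   C      42
1   M      19

61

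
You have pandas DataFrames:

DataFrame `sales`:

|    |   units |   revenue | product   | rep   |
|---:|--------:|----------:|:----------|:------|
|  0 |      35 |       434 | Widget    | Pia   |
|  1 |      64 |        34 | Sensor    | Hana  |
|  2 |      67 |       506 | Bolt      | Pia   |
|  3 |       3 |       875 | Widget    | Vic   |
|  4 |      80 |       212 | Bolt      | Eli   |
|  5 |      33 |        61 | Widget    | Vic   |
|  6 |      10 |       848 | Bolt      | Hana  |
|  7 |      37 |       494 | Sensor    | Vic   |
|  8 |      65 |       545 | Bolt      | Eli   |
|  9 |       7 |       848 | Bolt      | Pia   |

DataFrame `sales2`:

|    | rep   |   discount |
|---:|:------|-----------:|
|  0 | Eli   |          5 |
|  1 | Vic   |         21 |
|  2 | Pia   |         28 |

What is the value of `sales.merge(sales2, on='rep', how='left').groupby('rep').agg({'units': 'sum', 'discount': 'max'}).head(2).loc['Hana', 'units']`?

merge on 'rep' (how='left') → 10 rows:
   units  revenue product   rep  discount
0     35      434  Widget   Pia      28.0
1     64       34  Sensor  Hana       NaN
2     67      506    Bolt   Pia      28.0
3      3      875  Widget   Vic      21.0
4     80      212    Bolt   Eli       5.0
5     33       61  Widget   Vic      21.0
6     10      848    Bolt  Hana       NaN
7     37      494  Sensor   Vic      21.0
8     65      545    Bolt   Eli       5.0
9      7      848    Bolt   Pia      28.0
group by rep: sum(units), max(discount):
      units  discount
rep                  
Eli     145       5.0
Hana     74       NaN
Pia     109      28.0
Vic      73      21.0
take first 2 rows:
      units  discount
rep                  
Eli     145       5.0
Hana     74       NaN
Then the value at row 'Hana', column 'units': 74

74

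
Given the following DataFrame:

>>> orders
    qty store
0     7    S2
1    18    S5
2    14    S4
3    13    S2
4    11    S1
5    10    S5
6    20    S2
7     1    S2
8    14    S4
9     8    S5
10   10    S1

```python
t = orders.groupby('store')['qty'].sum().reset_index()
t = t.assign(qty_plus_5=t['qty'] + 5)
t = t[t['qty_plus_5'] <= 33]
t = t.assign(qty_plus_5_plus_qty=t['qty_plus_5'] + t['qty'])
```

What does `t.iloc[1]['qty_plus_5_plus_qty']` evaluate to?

group by store, sum of qty:
store
S1    21
S2    41
S4    28
S5    36
Name: qty, dtype: int64
reset_index():
  store  qty
0    S1   21
1    S2   41
2    S4   28
3    S5   36
add column qty_plus_5 = t['qty'] + 5:
  store  qty  qty_plus_5
0    S1   21          26
1    S2   41          46
2    S4   28          33
3    S5   36          41
filter rows where qty_plus_5 <= 33:
  store  qty  qty_plus_5
0    S1   21          26
2    S4   28          33
add column qty_plus_5_plus_qty = t['qty_plus_5'] + t['qty']:
  store  qty  qty_plus_5  qty_plus_5_plus_qty
0    S1   21          26                   47
2    S4   28          33                   61
The value at position 1, column 'qty_plus_5_plus_qty' is 61.

61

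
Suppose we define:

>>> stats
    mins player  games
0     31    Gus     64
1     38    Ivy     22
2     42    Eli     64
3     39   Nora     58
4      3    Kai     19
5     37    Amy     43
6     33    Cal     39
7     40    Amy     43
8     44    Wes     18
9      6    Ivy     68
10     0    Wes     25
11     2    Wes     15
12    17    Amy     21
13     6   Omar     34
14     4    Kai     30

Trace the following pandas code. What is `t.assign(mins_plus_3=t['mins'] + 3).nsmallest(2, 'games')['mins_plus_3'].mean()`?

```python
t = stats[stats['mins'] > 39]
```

filter rows where mins > 39:
   mins player  games
2    42    Eli     64
7    40    Amy     43
8    44    Wes     18
add column mins_plus_3 = t['mins'] + 3:
   mins player  games  mins_plus_3
2    42    Eli     64           45
7    40    Amy     43           43
8    44    Wes     18           47
take 2 rows with smallest games:
   mins player  games  mins_plus_3
8    44    Wes     18           47
7    40    Amy     43           43

45.0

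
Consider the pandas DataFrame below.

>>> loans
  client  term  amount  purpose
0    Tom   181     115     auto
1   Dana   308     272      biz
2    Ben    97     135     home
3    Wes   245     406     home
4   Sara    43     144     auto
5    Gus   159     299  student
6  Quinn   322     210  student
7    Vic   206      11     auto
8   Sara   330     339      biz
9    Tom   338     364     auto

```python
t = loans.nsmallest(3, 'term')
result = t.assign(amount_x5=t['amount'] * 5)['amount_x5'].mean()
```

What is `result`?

take 3 rows with smallest term:
  client  term  amount  purpose
4   Sara    43     144     auto
2    Ben    97     135     home
5    Gus   159     299  student
add column amount_x5 = t['amount'] * 5:
  client  term  amount  purpose  amount_x5
4   Sara    43     144     auto        720
2    Ben    97     135     home        675
5    Gus   159     299  student       1495
Then the mean of column 'amount_x5': 963.333333333

963.333333333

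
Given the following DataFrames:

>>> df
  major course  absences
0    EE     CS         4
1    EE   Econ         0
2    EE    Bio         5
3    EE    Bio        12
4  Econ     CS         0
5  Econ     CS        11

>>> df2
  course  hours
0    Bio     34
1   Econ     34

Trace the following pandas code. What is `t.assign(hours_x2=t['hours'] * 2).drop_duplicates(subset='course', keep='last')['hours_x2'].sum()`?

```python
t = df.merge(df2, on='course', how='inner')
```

136

merge on 'course' (how='inner') → 3 rows:
  major course  absences  hours
0    EE   Econ         0     34
1    EE    Bio         5     34
2    EE    Bio        12     34
add column hours_x2 = t['hours'] * 2:
  major course  absences  hours  hours_x2
0    EE   Econ         0     34        68
1    EE    Bio         5     34        68
2    EE    Bio        12     34        68
drop duplicate course (keep=last):
  major course  absences  hours  hours_x2
0    EE   Econ         0     34        68
2    EE    Bio        12     34        68
Taking the sum of column 'hours_x2' gives 136.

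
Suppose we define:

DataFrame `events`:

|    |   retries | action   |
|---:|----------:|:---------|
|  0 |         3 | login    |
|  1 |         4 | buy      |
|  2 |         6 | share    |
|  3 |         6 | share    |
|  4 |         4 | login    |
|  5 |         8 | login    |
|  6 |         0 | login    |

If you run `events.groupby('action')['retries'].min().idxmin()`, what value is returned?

login

group by action, min of retries:
action
buy      4
login    0
share    6
Name: retries, dtype: int64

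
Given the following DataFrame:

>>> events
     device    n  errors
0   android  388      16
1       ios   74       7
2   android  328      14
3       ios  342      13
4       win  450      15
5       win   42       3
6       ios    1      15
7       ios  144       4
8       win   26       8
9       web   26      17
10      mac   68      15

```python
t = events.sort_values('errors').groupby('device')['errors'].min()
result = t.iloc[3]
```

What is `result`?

sort by errors:
     device    n  errors
5       win   42       3
7       ios  144       4
1       ios   74       7
8       win   26       8
3       ios  342      13
2   android  328      14
4       win  450      15
6       ios    1      15
10      mac   68      15
0   android  388      16
9       web   26      17
group by device, min of errors:
device
android    14
ios         4
mac        15
web        17
win         3
Name: errors, dtype: int64
Reading off the value at position 3, we get 17.

17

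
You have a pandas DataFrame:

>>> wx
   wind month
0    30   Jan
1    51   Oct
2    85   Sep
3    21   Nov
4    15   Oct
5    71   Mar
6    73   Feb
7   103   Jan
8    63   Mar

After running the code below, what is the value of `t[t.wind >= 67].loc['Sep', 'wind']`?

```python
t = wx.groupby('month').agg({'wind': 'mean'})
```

group by month, mean of wind:
       wind
month      
Feb    73.0
Jan    66.5
Mar    67.0
Nov    21.0
Oct    33.0
Sep    85.0
filter rows where wind >= 67:
       wind
month      
Feb    73.0
Mar    67.0
Sep    85.0
Finally, value at row 'Sep', column 'wind' = 85.0.

85.0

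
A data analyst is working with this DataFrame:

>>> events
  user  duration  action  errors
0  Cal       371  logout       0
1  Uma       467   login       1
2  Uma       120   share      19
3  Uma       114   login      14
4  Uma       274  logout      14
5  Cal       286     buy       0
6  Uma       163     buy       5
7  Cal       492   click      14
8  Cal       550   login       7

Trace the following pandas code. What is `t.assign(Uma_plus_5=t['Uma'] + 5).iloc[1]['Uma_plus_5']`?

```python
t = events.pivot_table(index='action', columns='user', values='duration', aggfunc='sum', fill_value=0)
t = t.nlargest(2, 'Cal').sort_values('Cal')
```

586

pivot: rows=action, cols=user, sum(duration):
user    Cal  Uma
action          
buy     286  163
click   492    0
login   550  581
logout  371  274
share     0  120
take 2 rows with largest Cal:
user    Cal  Uma
action          
login   550  581
click   492    0
sort by Cal:
user    Cal  Uma
action          
click   492    0
login   550  581
add column Uma_plus_5 = t['Uma'] + 5:
user    Cal  Uma  Uma_plus_5
action                      
click   492    0           5
login   550  581         586
value at position 1, column 'Uma_plus_5' → 586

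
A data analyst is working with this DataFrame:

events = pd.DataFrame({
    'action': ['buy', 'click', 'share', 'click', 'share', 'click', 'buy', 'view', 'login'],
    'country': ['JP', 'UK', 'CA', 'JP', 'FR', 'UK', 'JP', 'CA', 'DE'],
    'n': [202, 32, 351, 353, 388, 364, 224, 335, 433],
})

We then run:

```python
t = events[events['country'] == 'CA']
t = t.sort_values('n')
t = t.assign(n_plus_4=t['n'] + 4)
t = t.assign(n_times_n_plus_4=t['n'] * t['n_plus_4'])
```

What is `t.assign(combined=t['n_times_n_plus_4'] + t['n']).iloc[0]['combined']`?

113900

filter rows where country == 'CA':
  action country    n
2  share      CA  351
7   view      CA  335
sort by n:
  action country    n
7   view      CA  335
2  share      CA  351
add column n_plus_4 = t['n'] + 4:
  action country    n  n_plus_4
7   view      CA  335       339
2  share      CA  351       355
add column n_times_n_plus_4 = t['n'] * t['n_plus_4']:
  action country    n  n_plus_4  n_times_n_plus_4
7   view      CA  335       339            113565
2  share      CA  351       355            124605
add column combined = t['n_times_n_plus_4'] + t['n']:
  action country    n  n_plus_4  n_times_n_plus_4  combined
7   view      CA  335       339            113565    113900
2  share      CA  351       355            124605    124956
Reading off the value at position 0, column 'combined', we get 113900.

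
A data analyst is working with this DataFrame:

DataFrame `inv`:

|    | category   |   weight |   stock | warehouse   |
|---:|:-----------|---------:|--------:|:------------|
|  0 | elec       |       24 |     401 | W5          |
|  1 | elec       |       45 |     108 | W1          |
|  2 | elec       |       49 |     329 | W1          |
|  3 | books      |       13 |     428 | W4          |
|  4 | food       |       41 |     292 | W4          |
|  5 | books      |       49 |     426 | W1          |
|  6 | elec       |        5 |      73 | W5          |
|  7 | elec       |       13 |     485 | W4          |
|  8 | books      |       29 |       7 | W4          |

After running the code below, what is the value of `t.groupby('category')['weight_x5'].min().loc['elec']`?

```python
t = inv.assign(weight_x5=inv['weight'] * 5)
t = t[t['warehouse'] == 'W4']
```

65

add column weight_x5 = inv['weight'] * 5:
  category  weight  stock warehouse  weight_x5
0     elec      24    401        W5        120
1     elec      45    108        W1        225
2     elec      49    329        W1        245
3    books      13    428        W4         65
4     food      41    292        W4        205
5    books      49    426        W1        245
6     elec       5     73        W5         25
7     elec      13    485        W4         65
8    books      29      7        W4        145
filter rows where warehouse == 'W4':
  category  weight  stock warehouse  weight_x5
3    books      13    428        W4         65
4     food      41    292        W4        205
7     elec      13    485        W4         65
8    books      29      7        W4        145
group by category, min of weight_x5:
category
books     65
elec      65
food     205
Name: weight_x5, dtype: int64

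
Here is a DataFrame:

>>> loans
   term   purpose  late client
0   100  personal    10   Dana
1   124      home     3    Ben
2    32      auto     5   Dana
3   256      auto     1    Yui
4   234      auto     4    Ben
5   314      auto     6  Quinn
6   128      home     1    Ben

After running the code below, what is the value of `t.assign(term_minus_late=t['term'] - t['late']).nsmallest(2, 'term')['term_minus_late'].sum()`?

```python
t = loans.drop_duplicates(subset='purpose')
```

117

drop duplicate purpose (keep=first):
   term   purpose  late client
0   100  personal    10   Dana
1   124      home     3    Ben
2    32      auto     5   Dana
add column term_minus_late = t['term'] - t['late']:
   term   purpose  late client  term_minus_late
0   100  personal    10   Dana               90
1   124      home     3    Ben              121
2    32      auto     5   Dana               27
take 2 rows with smallest term:
   term   purpose  late client  term_minus_late
2    32      auto     5   Dana               27
0   100  personal    10   Dana               90
So sum() = 117.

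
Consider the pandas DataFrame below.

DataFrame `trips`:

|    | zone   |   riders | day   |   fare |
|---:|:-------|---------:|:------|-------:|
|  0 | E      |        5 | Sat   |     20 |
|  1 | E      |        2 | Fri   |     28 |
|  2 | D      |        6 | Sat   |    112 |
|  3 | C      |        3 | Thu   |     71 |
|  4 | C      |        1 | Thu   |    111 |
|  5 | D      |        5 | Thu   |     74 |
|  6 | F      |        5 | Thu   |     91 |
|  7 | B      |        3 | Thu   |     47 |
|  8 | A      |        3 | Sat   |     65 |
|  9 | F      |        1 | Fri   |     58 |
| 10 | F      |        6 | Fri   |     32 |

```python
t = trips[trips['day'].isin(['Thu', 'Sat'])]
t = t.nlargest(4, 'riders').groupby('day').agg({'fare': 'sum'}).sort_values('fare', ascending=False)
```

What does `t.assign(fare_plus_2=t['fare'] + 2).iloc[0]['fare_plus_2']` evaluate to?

filter rows where day in ['Thu', 'Sat']:
  zone  riders  day  fare
0    E       5  Sat    20
2    D       6  Sat   112
3    C       3  Thu    71
4    C       1  Thu   111
5    D       5  Thu    74
6    F       5  Thu    91
7    B       3  Thu    47
8    A       3  Sat    65
take 4 rows with largest riders:
  zone  riders  day  fare
2    D       6  Sat   112
0    E       5  Sat    20
5    D       5  Thu    74
6    F       5  Thu    91
group by day, sum of fare:
     fare
day      
Sat   132
Thu   165
sort by fare descending:
     fare
day      
Thu   165
Sat   132
add column fare_plus_2 = t['fare'] + 2:
     fare  fare_plus_2
day                   
Thu   165          167
Sat   132          134
The value at position 0, column 'fare_plus_2' is 167.

167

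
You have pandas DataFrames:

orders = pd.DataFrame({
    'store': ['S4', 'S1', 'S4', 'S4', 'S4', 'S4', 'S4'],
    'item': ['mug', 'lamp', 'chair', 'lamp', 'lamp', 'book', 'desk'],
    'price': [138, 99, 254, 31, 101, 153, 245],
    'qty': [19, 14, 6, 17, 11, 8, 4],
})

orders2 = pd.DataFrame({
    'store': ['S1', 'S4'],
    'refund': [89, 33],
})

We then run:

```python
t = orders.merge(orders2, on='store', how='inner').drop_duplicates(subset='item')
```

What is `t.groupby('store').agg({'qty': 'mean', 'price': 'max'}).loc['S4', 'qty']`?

9.25

merge on 'store' (how='inner') → 7 rows:
  store   item  price  qty  refund
0    S4    mug    138   19      33
1    S1   lamp     99   14      89
2    S4  chair    254    6      33
3    S4   lamp     31   17      33
4    S4   lamp    101   11      33
5    S4   book    153    8      33
6    S4   desk    245    4      33
drop duplicate item (keep=first):
  store   item  price  qty  refund
0    S4    mug    138   19      33
1    S1   lamp     99   14      89
2    S4  chair    254    6      33
5    S4   book    153    8      33
6    S4   desk    245    4      33
group by store: mean(qty), max(price):
         qty  price
store              
S1     14.00     99
S4      9.25    254
Finally, value at row 'S4', column 'qty' = 9.25.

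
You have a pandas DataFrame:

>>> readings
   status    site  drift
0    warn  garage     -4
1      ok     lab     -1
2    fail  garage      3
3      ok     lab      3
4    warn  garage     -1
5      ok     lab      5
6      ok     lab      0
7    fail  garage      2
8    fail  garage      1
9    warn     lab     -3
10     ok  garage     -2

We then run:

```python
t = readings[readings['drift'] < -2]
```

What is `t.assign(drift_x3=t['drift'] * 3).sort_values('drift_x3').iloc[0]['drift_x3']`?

-12

filter rows where drift < -2:
  status    site  drift
0   warn  garage     -4
9   warn     lab     -3
add column drift_x3 = t['drift'] * 3:
  status    site  drift  drift_x3
0   warn  garage     -4       -12
9   warn     lab     -3        -9
sort by drift_x3:
  status    site  drift  drift_x3
0   warn  garage     -4       -12
9   warn     lab     -3        -9
Hence -12.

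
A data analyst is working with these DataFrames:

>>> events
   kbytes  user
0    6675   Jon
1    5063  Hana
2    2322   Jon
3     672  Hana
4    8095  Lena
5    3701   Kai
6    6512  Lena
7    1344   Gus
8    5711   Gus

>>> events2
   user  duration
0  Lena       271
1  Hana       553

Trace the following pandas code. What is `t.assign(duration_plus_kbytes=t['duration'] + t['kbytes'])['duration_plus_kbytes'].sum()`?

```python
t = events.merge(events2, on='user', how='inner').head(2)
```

merge on 'user' (how='inner') → 4 rows:
   kbytes  user  duration
0    5063  Hana       553
1     672  Hana       553
2    8095  Lena       271
3    6512  Lena       271
take first 2 rows:
   kbytes  user  duration
0    5063  Hana       553
1     672  Hana       553
add column duration_plus_kbytes = t['duration'] + t['kbytes']:
   kbytes  user  duration  duration_plus_kbytes
0    5063  Hana       553                  5616
1     672  Hana       553                  1225
sum of column 'duration_plus_kbytes' → 6841

6841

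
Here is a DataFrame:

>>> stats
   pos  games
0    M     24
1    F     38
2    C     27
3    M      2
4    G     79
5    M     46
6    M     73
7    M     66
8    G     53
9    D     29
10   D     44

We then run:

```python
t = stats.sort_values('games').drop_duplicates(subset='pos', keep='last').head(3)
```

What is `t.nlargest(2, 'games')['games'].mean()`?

41.0

sort by games:
   pos  games
3    M      2
0    M     24
2    C     27
9    D     29
1    F     38
10   D     44
5    M     46
8    G     53
7    M     66
6    M     73
4    G     79
drop duplicate pos (keep=last):
   pos  games
2    C     27
1    F     38
10   D     44
6    M     73
4    G     79
take first 3 rows:
   pos  games
2    C     27
1    F     38
10   D     44
take 2 rows with largest games:
   pos  games
10   D     44
1    F     38
Taking the mean of column 'games' gives 41.0.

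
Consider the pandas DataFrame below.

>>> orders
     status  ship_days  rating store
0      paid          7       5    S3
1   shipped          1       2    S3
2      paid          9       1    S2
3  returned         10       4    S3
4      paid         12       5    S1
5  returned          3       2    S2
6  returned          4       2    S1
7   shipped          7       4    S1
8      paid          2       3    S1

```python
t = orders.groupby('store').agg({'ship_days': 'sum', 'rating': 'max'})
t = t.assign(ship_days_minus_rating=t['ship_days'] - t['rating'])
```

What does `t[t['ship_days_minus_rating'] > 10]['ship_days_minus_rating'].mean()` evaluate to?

group by store: sum(ship_days), max(rating):
       ship_days  rating
store                   
S1            25       5
S2            12       2
S3            18       5
add column ship_days_minus_rating = t['ship_days'] - t['rating']:
       ship_days  rating  ship_days_minus_rating
store                                           
S1            25       5                      20
S2            12       2                      10
S3            18       5                      13
filter rows where ship_days_minus_rating > 10:
       ship_days  rating  ship_days_minus_rating
store                                           
S1            25       5                      20
S3            18       5                      13
mean of column 'ship_days_minus_rating' → 16.5

16.5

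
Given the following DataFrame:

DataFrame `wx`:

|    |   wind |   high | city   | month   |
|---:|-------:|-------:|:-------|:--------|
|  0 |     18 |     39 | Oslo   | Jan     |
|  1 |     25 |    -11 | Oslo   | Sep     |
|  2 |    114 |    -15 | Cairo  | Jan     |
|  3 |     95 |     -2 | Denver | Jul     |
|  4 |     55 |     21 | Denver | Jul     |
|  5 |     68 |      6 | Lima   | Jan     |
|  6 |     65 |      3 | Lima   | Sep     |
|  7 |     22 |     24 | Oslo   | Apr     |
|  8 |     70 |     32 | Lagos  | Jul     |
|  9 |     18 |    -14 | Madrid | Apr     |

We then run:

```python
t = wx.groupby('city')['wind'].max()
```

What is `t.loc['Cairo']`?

114

group by city, max of wind:
city
Cairo     114
Denver     95
Lagos      70
Lima       68
Madrid     18
Oslo       25
Name: wind, dtype: int64
value at index 'Cairo' → 114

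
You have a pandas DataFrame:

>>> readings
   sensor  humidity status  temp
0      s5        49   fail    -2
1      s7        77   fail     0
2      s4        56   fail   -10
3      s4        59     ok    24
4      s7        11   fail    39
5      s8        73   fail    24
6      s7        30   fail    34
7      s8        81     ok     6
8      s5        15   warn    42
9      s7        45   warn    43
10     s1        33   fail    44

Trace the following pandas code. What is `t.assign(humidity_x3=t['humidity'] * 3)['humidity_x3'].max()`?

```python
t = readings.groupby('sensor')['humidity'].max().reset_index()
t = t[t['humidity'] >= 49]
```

243

group by sensor, max of humidity:
sensor
s1    33
s4    59
s5    49
s7    77
s8    81
Name: humidity, dtype: int64
reset_index():
  sensor  humidity
0     s1        33
1     s4        59
2     s5        49
3     s7        77
4     s8        81
filter rows where humidity >= 49:
  sensor  humidity
1     s4        59
2     s5        49
3     s7        77
4     s8        81
add column humidity_x3 = t['humidity'] * 3:
  sensor  humidity  humidity_x3
1     s4        59          177
2     s5        49          147
3     s7        77          231
4     s8        81          243
Reading off the max of column 'humidity_x3', we get 243.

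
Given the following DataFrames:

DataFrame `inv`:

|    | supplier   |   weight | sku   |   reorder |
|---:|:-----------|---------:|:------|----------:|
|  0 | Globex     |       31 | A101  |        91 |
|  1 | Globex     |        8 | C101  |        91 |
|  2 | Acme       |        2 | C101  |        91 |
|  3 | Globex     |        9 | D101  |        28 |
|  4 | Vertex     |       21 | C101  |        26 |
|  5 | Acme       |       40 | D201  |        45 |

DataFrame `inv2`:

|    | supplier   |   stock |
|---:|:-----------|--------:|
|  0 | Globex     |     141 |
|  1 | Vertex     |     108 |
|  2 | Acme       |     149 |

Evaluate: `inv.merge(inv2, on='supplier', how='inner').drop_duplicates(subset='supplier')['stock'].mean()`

132.666666667

merge on 'supplier' (how='inner') → 6 rows:
  supplier  weight   sku  reorder  stock
0   Globex      31  A101       91    141
1   Globex       8  C101       91    141
2     Acme       2  C101       91    149
3   Globex       9  D101       28    141
4   Vertex      21  C101       26    108
5     Acme      40  D201       45    149
drop duplicate supplier (keep=first):
  supplier  weight   sku  reorder  stock
0   Globex      31  A101       91    141
2     Acme       2  C101       91    149
4   Vertex      21  C101       26    108
Then the mean of column 'stock': 132.666666667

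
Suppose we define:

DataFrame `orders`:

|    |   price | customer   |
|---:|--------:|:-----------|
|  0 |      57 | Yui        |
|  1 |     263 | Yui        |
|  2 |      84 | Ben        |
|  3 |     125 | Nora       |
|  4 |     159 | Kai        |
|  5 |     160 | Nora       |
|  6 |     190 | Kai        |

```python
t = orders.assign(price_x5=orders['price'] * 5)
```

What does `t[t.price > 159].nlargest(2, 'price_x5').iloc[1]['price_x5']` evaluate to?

950

add column price_x5 = orders['price'] * 5:
   price customer  price_x5
0     57      Yui       285
1    263      Yui      1315
2     84      Ben       420
3    125     Nora       625
4    159      Kai       795
5    160     Nora       800
6    190      Kai       950
filter rows where price > 159:
   price customer  price_x5
1    263      Yui      1315
5    160     Nora       800
6    190      Kai       950
take 2 rows with largest price_x5:
   price customer  price_x5
1    263      Yui      1315
6    190      Kai       950
Hence 950.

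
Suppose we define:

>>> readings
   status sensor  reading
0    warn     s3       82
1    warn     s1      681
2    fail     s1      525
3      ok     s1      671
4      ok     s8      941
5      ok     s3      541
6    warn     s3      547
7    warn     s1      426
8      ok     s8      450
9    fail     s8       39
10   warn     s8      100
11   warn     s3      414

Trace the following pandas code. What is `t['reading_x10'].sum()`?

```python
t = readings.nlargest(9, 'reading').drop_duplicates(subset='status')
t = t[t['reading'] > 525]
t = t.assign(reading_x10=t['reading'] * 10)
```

16220

take 9 rows with largest reading:
   status sensor  reading
4      ok     s8      941
1    warn     s1      681
3      ok     s1      671
6    warn     s3      547
5      ok     s3      541
2    fail     s1      525
8      ok     s8      450
7    warn     s1      426
11   warn     s3      414
drop duplicate status (keep=first):
  status sensor  reading
4     ok     s8      941
1   warn     s1      681
2   fail     s1      525
filter rows where reading > 525:
  status sensor  reading
4     ok     s8      941
1   warn     s1      681
add column reading_x10 = t['reading'] * 10:
  status sensor  reading  reading_x10
4     ok     s8      941         9410
1   warn     s1      681         6810
So sum() = 16220.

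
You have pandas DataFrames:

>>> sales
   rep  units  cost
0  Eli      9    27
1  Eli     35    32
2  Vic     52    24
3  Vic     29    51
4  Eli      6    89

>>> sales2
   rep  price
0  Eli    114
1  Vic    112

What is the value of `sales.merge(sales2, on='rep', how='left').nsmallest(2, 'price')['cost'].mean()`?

merge on 'rep' (how='left') → 5 rows:
   rep  units  cost  price
0  Eli      9    27    114
1  Eli     35    32    114
2  Vic     52    24    112
3  Vic     29    51    112
4  Eli      6    89    114
take 2 rows with smallest price:
   rep  units  cost  price
2  Vic     52    24    112
3  Vic     29    51    112
Taking the mean of column 'cost' gives 37.5.

37.5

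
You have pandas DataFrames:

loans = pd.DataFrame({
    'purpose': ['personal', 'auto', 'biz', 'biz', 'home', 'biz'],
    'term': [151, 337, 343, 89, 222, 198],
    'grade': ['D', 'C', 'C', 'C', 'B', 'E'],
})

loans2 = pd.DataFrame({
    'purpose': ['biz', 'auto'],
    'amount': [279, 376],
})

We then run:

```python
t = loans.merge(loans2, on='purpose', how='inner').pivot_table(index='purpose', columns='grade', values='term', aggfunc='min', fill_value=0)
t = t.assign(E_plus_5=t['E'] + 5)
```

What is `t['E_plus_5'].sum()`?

merge on 'purpose' (how='inner') → 4 rows:
  purpose  term grade  amount
0    auto   337     C     376
1     biz   343     C     279
2     biz    89     C     279
3     biz   198     E     279
pivot: rows=purpose, cols=grade, min(term):
grade      C    E
purpose          
auto     337    0
biz       89  198
add column E_plus_5 = t['E'] + 5:
grade      C    E  E_plus_5
purpose                    
auto     337    0         5
biz       89  198       203
Then the sum of column 'E_plus_5': 208

208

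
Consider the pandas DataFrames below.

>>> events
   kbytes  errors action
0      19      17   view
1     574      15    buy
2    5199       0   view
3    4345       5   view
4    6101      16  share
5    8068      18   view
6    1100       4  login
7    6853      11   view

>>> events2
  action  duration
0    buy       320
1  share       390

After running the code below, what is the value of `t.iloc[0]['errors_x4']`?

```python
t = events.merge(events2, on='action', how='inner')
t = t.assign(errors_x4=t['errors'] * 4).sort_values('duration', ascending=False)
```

merge on 'action' (how='inner') → 2 rows:
   kbytes  errors action  duration
0     574      15    buy       320
1    6101      16  share       390
add column errors_x4 = t['errors'] * 4:
   kbytes  errors action  duration  errors_x4
0     574      15    buy       320         60
1    6101      16  share       390         64
sort by duration descending:
   kbytes  errors action  duration  errors_x4
1    6101      16  share       390         64
0     574      15    buy       320         60

64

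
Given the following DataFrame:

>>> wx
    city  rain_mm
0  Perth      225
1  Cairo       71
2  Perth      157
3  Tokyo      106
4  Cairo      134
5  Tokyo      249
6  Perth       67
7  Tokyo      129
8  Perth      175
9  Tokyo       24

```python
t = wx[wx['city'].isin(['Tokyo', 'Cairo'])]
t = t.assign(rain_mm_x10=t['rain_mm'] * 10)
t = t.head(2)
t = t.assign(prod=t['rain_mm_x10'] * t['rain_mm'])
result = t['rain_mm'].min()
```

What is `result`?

filter rows where city in ['Tokyo', 'Cairo']:
    city  rain_mm
1  Cairo       71
3  Tokyo      106
4  Cairo      134
5  Tokyo      249
7  Tokyo      129
9  Tokyo       24
add column rain_mm_x10 = t['rain_mm'] * 10:
    city  rain_mm  rain_mm_x10
1  Cairo       71          710
3  Tokyo      106         1060
4  Cairo      134         1340
5  Tokyo      249         2490
7  Tokyo      129         1290
9  Tokyo       24          240
take first 2 rows:
    city  rain_mm  rain_mm_x10
1  Cairo       71          710
3  Tokyo      106         1060
add column prod = t['rain_mm_x10'] * t['rain_mm']:
    city  rain_mm  rain_mm_x10    prod
1  Cairo       71          710   50410
3  Tokyo      106         1060  112360
Reading off the min of column 'rain_mm', we get 71.

71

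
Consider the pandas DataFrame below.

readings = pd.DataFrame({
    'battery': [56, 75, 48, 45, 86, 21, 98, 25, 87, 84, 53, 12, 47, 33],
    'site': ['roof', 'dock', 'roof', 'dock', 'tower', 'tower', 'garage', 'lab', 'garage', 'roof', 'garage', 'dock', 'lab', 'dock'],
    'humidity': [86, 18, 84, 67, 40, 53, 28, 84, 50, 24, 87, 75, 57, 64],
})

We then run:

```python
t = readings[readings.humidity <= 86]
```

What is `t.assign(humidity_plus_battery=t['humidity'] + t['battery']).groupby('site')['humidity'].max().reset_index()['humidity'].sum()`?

348

filter rows where humidity <= 86:
    battery    site  humidity
0        56    roof        86
1        75    dock        18
2        48    roof        84
3        45    dock        67
4        86   tower        40
5        21   tower        53
6        98  garage        28
7        25     lab        84
8        87  garage        50
9        84    roof        24
11       12    dock        75
12       47     lab        57
13       33    dock        64
add column humidity_plus_battery = t['humidity'] + t['battery']:
    battery    site  humidity  humidity_plus_battery
0        56    roof        86                    142
1        75    dock        18                     93
2        48    roof        84                    132
3        45    dock        67                    112
4        86   tower        40                    126
5        21   tower        53                     74
6        98  garage        28                    126
7        25     lab        84                    109
8        87  garage        50                    137
9        84    roof        24                    108
11       12    dock        75                     87
12       47     lab        57                    104
13       33    dock        64                     97
group by site, max of humidity:
site
dock      75
garage    50
lab       84
roof      86
tower     53
Name: humidity, dtype: int64
reset_index():
     site  humidity
0    dock        75
1  garage        50
2     lab        84
3    roof        86
4   tower        53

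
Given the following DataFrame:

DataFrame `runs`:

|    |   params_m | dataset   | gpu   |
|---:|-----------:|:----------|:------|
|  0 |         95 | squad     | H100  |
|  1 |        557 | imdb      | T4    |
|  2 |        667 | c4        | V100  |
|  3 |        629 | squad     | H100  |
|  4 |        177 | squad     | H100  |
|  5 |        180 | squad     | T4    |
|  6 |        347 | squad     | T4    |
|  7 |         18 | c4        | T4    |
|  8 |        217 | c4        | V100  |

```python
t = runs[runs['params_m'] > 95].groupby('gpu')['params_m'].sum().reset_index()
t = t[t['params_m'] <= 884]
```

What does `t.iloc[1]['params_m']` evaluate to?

884

filter rows where params_m > 95:
   params_m dataset   gpu
1       557    imdb    T4
2       667      c4  V100
3       629   squad  H100
4       177   squad  H100
5       180   squad    T4
6       347   squad    T4
8       217      c4  V100
group by gpu, sum of params_m:
gpu
H100     806
T4      1084
V100     884
Name: params_m, dtype: int64
reset_index():
    gpu  params_m
0  H100       806
1    T4      1084
2  V100       884
filter rows where params_m <= 884:
    gpu  params_m
0  H100       806
2  V100       884
Hence 884.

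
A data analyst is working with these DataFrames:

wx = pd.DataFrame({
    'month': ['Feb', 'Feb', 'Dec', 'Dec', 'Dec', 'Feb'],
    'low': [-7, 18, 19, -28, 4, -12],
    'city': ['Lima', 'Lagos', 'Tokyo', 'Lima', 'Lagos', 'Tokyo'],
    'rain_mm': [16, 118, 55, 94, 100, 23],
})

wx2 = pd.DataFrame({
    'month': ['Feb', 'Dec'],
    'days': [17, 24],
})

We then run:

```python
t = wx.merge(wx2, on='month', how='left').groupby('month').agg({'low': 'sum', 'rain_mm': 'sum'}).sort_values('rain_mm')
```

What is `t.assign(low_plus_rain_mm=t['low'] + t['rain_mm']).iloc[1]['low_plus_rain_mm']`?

244

merge on 'month' (how='left') → 6 rows:
  month  low   city  rain_mm  days
0   Feb   -7   Lima       16    17
1   Feb   18  Lagos      118    17
2   Dec   19  Tokyo       55    24
3   Dec  -28   Lima       94    24
4   Dec    4  Lagos      100    24
5   Feb  -12  Tokyo       23    17
group by month: sum(low), sum(rain_mm):
       low  rain_mm
month              
Dec     -5      249
Feb     -1      157
sort by rain_mm:
       low  rain_mm
month              
Feb     -1      157
Dec     -5      249
add column low_plus_rain_mm = t['low'] + t['rain_mm']:
       low  rain_mm  low_plus_rain_mm
month                                
Feb     -1      157               156
Dec     -5      249               244
The value at position 1, column 'low_plus_rain_mm' is 244.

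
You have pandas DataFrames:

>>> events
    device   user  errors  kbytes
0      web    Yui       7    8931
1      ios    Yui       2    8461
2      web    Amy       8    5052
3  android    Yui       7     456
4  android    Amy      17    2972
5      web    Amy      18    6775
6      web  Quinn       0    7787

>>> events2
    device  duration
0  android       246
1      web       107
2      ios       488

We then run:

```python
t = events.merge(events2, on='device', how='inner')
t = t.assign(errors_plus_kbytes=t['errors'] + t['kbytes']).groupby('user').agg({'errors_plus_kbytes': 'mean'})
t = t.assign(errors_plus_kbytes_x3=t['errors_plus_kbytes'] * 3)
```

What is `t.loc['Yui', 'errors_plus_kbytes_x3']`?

17864.0

merge on 'device' (how='inner') → 7 rows:
    device   user  errors  kbytes  duration
0      web    Yui       7    8931       107
1      ios    Yui       2    8461       488
2      web    Amy       8    5052       107
3  android    Yui       7     456       246
4  android    Amy      17    2972       246
5      web    Amy      18    6775       107
6      web  Quinn       0    7787       107
add column errors_plus_kbytes = t['errors'] + t['kbytes']:
    device   user  errors  kbytes  duration  errors_plus_kbytes
0      web    Yui       7    8931       107                8938
1      ios    Yui       2    8461       488                8463
2      web    Amy       8    5052       107                5060
3  android    Yui       7     456       246                 463
4  android    Amy      17    2972       246                2989
5      web    Amy      18    6775       107                6793
6      web  Quinn       0    7787       107                7787
group by user, mean of errors_plus_kbytes:
       errors_plus_kbytes
user                     
Amy           4947.333333
Quinn         7787.000000
Yui           5954.666667
add column errors_plus_kbytes_x3 = t['errors_plus_kbytes'] * 3:
       errors_plus_kbytes  errors_plus_kbytes_x3
user                                            
Amy           4947.333333                14842.0
Quinn         7787.000000                23361.0
Yui           5954.666667                17864.0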